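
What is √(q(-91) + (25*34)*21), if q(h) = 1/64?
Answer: √1142401/8 ≈ 133.60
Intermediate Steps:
q(h) = 1/64
√(q(-91) + (25*34)*21) = √(1/64 + (25*34)*21) = √(1/64 + 850*21) = √(1/64 + 17850) = √(1142401/64) = √1142401/8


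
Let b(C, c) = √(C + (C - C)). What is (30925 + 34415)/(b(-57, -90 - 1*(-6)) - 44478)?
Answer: -968730840/659430847 - 21780*I*√57/659430847 ≈ -1.469 - 0.00024936*I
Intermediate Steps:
b(C, c) = √C (b(C, c) = √(C + 0) = √C)
(30925 + 34415)/(b(-57, -90 - 1*(-6)) - 44478) = (30925 + 34415)/(√(-57) - 44478) = 65340/(I*√57 - 44478) = 65340/(-44478 + I*√57)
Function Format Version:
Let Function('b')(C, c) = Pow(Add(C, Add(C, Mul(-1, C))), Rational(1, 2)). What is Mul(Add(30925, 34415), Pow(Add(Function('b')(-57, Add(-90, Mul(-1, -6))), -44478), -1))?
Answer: Add(Rational(-968730840, 659430847), Mul(Rational(-21780, 659430847), I, Pow(57, Rational(1, 2)))) ≈ Add(-1.4690, Mul(-0.00024936, I))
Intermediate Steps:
Function('b')(C, c) = Pow(C, Rational(1, 2)) (Function('b')(C, c) = Pow(Add(C, 0), Rational(1, 2)) = Pow(C, Rational(1, 2)))
Mul(Add(30925, 34415), Pow(Add(Function('b')(-57, Add(-90, Mul(-1, -6))), -44478), -1)) = Mul(Add(30925, 34415), Pow(Add(Pow(-57, Rational(1, 2)), -44478), -1)) = Mul(65340, Pow(Add(Mul(I, Pow(57, Rational(1, 2))), -44478), -1)) = Mul(65340, Pow(Add(-44478, Mul(I, Pow(57, Rational(1, 2)))), -1))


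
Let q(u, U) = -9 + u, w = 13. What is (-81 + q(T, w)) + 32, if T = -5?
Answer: -63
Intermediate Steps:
(-81 + q(T, w)) + 32 = (-81 + (-9 - 5)) + 32 = (-81 - 14) + 32 = -95 + 32 = -63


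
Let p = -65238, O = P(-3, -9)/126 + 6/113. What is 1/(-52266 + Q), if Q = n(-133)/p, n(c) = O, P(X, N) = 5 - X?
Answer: -2797767/146228090027 ≈ -1.9133e-5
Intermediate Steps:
O = 830/7119 (O = (5 - 1*(-3))/126 + 6/113 = (5 + 3)*(1/126) + 6*(1/113) = 8*(1/126) + 6/113 = 4/63 + 6/113 = 830/7119 ≈ 0.11659)
n(c) = 830/7119
Q = -5/2797767 (Q = (830/7119)/(-65238) = (830/7119)*(-1/65238) = -5/2797767 ≈ -1.7871e-6)
1/(-52266 + Q) = 1/(-52266 - 5/2797767) = 1/(-146228090027/2797767) = -2797767/146228090027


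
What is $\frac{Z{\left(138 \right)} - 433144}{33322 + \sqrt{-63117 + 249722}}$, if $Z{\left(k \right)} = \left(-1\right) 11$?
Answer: $- \frac{14433590910}{1110169079} + \frac{433155 \sqrt{186605}}{1110169079} \approx -12.833$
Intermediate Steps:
$Z{\left(k \right)} = -11$
$\frac{Z{\left(138 \right)} - 433144}{33322 + \sqrt{-63117 + 249722}} = \frac{-11 - 433144}{33322 + \sqrt{-63117 + 249722}} = - \frac{433155}{33322 + \sqrt{186605}}$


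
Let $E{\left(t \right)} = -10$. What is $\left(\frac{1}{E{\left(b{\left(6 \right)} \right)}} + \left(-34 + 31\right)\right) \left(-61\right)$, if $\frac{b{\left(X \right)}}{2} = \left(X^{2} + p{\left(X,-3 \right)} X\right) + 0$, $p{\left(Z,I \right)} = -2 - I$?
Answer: $\frac{1891}{10} \approx 189.1$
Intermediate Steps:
$b{\left(X \right)} = 2 X + 2 X^{2}$ ($b{\left(X \right)} = 2 \left(\left(X^{2} + \left(-2 - -3\right) X\right) + 0\right) = 2 \left(\left(X^{2} + \left(-2 + 3\right) X\right) + 0\right) = 2 \left(\left(X^{2} + 1 X\right) + 0\right) = 2 \left(\left(X^{2} + X\right) + 0\right) = 2 \left(\left(X + X^{2}\right) + 0\right) = 2 \left(X + X^{2}\right) = 2 X + 2 X^{2}$)
$\left(\frac{1}{E{\left(b{\left(6 \right)} \right)}} + \left(-34 + 31\right)\right) \left(-61\right) = \left(\frac{1}{-10} + \left(-34 + 31\right)\right) \left(-61\right) = \left(- \frac{1}{10} - 3\right) \left(-61\right) = \left(- \frac{31}{10}\right) \left(-61\right) = \frac{1891}{10}$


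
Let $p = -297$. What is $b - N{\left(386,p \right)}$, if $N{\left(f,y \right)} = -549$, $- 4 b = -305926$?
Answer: $\frac{154061}{2} \approx 77031.0$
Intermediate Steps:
$b = \frac{152963}{2}$ ($b = \left(- \frac{1}{4}\right) \left(-305926\right) = \frac{152963}{2} \approx 76482.0$)
$b - N{\left(386,p \right)} = \frac{152963}{2} - -549 = \frac{152963}{2} + 549 = \frac{154061}{2}$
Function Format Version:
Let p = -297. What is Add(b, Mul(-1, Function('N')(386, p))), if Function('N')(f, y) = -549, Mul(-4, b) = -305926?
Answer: Rational(154061, 2) ≈ 77031.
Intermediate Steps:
b = Rational(152963, 2) (b = Mul(Rational(-1, 4), -305926) = Rational(152963, 2) ≈ 76482.)
Add(b, Mul(-1, Function('N')(386, p))) = Add(Rational(152963, 2), Mul(-1, -549)) = Add(Rational(152963, 2), 549) = Rational(154061, 2)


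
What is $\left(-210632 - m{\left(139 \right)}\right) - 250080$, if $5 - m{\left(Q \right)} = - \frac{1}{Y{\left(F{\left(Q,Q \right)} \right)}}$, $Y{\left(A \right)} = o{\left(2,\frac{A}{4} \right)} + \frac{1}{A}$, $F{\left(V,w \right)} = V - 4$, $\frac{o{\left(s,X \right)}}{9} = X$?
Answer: $- \frac{75570949333}{164029} \approx -4.6072 \cdot 10^{5}$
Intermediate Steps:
$o{\left(s,X \right)} = 9 X$
$F{\left(V,w \right)} = -4 + V$ ($F{\left(V,w \right)} = V - 4 = -4 + V$)
$Y{\left(A \right)} = \frac{1}{A} + \frac{9 A}{4}$ ($Y{\left(A \right)} = 9 \frac{A}{4} + \frac{1}{A} = \frac{9 A}{4} + \frac{1}{A} = \frac{1}{A} + \frac{9 A}{4}$)
$m{\left(Q \right)} = 5 + \frac{1}{-9 + \frac{1}{-4 + Q} + \frac{9 Q}{4}}$ ($m{\left(Q \right)} = 5 - - \frac{1}{\frac{1}{-4 + Q} + \frac{9 \left(-4 + Q\right)}{4}} = 5 - - \frac{1}{\frac{1}{-4 + Q} + \left(-9 + \frac{9 Q}{4}\right)} = 5 - - \frac{1}{-9 + \frac{1}{-4 + Q} + \frac{9 Q}{4}} = 5 + \frac{1}{-9 + \frac{1}{-4 + Q} + \frac{9 Q}{4}}$)
$\left(-210632 - m{\left(139 \right)}\right) - 250080 = \left(-210632 - \frac{4 + 4 \cdot 139 + 45 \left(-4 + 139\right)^{2}}{4 + 9 \left(-4 + 139\right)^{2}}\right) - 250080 = \left(-210632 - \frac{4 + 556 + 45 \cdot 135^{2}}{4 + 9 \cdot 135^{2}}\right) - 250080 = \left(-210632 - \frac{4 + 556 + 45 \cdot 18225}{4 + 9 \cdot 18225}\right) - 250080 = \left(-210632 - \frac{4 + 556 + 820125}{4 + 164025}\right) - 250080 = \left(-210632 - \frac{1}{164029} \cdot 820685\right) - 250080 = \left(-210632 - \frac{820685}{164029}\right) - 250080 = - \frac{34550577013}{164029} - 250080 = - \frac{75570949333}{164029}$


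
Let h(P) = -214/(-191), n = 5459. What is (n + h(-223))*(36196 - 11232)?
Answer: 26034531212/191 ≈ 1.3631e+8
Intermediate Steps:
h(P) = 214/191 (h(P) = -214*(-1/191) = 214/191)
(n + h(-223))*(36196 - 11232) = (5459 + 214/191)*(36196 - 11232) = (1042883/191)*24964 = 26034531212/191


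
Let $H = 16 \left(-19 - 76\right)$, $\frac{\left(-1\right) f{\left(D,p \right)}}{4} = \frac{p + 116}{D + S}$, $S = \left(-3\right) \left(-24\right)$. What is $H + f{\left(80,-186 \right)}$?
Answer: $- \frac{28845}{19} \approx -1518.2$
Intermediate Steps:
$S = 72$
$f{\left(D,p \right)} = - \frac{4 \left(116 + p\right)}{72 + D}$ ($f{\left(D,p \right)} = - 4 \frac{p + 116}{D + 72} = - 4 \frac{116 + p}{72 + D} = - \frac{4 \left(116 + p\right)}{72 + D}$)
$H = -1520$ ($H = 16 \left(-95\right) = -1520$)
$H + f{\left(80,-186 \right)} = -1520 + \frac{4 \left(-116 - -186\right)}{72 + 80} = -1520 + \frac{4 \left(-116 + 186\right)}{152} = -1520 + 4 \cdot \frac{1}{152} \cdot 70 = -1520 + \frac{35}{19} = - \frac{28845}{19}$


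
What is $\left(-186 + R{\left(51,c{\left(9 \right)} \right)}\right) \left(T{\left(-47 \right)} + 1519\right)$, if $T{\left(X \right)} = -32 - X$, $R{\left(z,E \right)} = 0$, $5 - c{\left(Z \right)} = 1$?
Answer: $-285324$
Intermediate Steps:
$c{\left(Z \right)} = 4$ ($c{\left(Z \right)} = 5 - 1 = 4$)
$\left(-186 + R{\left(51,c{\left(9 \right)} \right)}\right) \left(T{\left(-47 \right)} + 1519\right) = \left(-186 + 0\right) \left(\left(-32 - -47\right) + 1519\right) = - 186 \left(\left(-32 + 47\right) + 1519\right) = - 186 \left(15 + 1519\right) = \left(-186\right) 1534 = -285324$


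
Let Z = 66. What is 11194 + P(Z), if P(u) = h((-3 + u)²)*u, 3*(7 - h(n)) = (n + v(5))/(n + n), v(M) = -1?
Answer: 46219016/3969 ≈ 11645.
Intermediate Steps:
h(n) = 7 - (-1 + n)/(6*n) (h(n) = 7 - (n - 1)/(3*(n + n)) = 7 - (-1 + n)/(3*(2*n)) = 7 - (-1 + n)*1/(2*n)/3 = 7 - (-1 + n)/(6*n))
P(u) = u*(1 + 41*(-3 + u)²)/(6*(-3 + u)²) (P(u) = ((1 + 41*(-3 + u)²)/(6*((-3 + u)²)))*u = ((1 + 41*(-3 + u)²)/(6*(-3 + u)²))*u = u*(1 + 41*(-3 + u)²)/(6*(-3 + u)²))
11194 + P(Z) = 11194 + ((41/6)*66 + (⅙)*66/(-3 + 66)²) = 11194 + (451 + (⅙)*66/63²) = 11194 + (451 + (⅙)*66*(1/3969)) = 11194 + (451 + 11/3969) = 11194 + 1790030/3969 = 46219016/3969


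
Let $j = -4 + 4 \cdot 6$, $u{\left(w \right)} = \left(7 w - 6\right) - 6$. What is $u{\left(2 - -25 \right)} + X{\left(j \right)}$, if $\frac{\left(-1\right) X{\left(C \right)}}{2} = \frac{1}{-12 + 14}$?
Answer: $176$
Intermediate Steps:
$u{\left(w \right)} = -12 + 7 w$ ($u{\left(w \right)} = \left(-6 + 7 w\right) - 6 = -12 + 7 w$)
$j = 20$ ($j = -4 + 24 = 20$)
$X{\left(C \right)} = -1$ ($X{\left(C \right)} = - \frac{2}{-12 + 14} = - \frac{2}{2} = \left(-2\right) \frac{1}{2} = -1$)
$u{\left(2 - -25 \right)} + X{\left(j \right)} = \left(-12 + 7 \left(2 - -25\right)\right) - 1 = \left(-12 + 7 \left(2 + 25\right)\right) - 1 = \left(-12 + 7 \cdot 27\right) - 1 = \left(-12 + 189\right) - 1 = 177 - 1 = 176$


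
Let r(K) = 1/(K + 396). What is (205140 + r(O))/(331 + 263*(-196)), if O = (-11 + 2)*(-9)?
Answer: -97851781/24430509 ≈ -4.0053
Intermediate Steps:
O = 81 (O = -9*(-9) = 81)
r(K) = 1/(396 + K)
(205140 + r(O))/(331 + 263*(-196)) = (205140 + 1/(396 + 81))/(331 + 263*(-196)) = (205140 + 1/477)/(331 - 51548) = (205140 + 1/477)/(-51217) = (97851781/477)*(-1/51217) = -97851781/24430509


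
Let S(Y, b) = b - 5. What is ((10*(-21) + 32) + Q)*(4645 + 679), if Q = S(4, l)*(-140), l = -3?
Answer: 5015208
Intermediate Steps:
S(Y, b) = -5 + b
Q = 1120 (Q = (-5 - 3)*(-140) = -8*(-140) = 1120)
((10*(-21) + 32) + Q)*(4645 + 679) = ((10*(-21) + 32) + 1120)*(4645 + 679) = ((-210 + 32) + 1120)*5324 = (-178 + 1120)*5324 = 942*5324 = 5015208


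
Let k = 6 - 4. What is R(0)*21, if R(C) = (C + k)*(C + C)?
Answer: 0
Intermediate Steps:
k = 2
R(C) = 2*C*(2 + C) (R(C) = (C + 2)*(C + C) = (2 + C)*(2*C) = 2*C*(2 + C))
R(0)*21 = (2*0*(2 + 0))*21 = (2*0*2)*21 = 0*21 = 0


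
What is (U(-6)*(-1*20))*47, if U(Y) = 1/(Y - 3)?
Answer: 940/9 ≈ 104.44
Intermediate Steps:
U(Y) = 1/(-3 + Y)
(U(-6)*(-1*20))*47 = ((-1*20)/(-3 - 6))*47 = (-20/(-9))*47 = -1/9*(-20)*47 = (20/9)*47 = 940/9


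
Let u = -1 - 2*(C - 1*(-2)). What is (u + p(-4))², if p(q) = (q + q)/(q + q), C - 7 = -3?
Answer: 144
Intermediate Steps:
C = 4 (C = 7 - 3 = 4)
p(q) = 1 (p(q) = (2*q)/((2*q)) = (2*q)*(1/(2*q)) = 1)
u = -13 (u = -1 - 2*(4 - 1*(-2)) = -1 - 2*(4 + 2) = -1 - 2*6 = -1 - 12 = -13)
(u + p(-4))² = (-13 + 1)² = (-12)² = 144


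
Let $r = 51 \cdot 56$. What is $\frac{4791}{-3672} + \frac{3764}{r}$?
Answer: $\frac{113}{8568} \approx 0.013189$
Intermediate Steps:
$r = 2856$
$\frac{4791}{-3672} + \frac{3764}{r} = \frac{4791}{-3672} + \frac{3764}{2856} = 4791 \left(- \frac{1}{3672}\right) + 3764 \cdot \frac{1}{2856} = - \frac{1597}{1224} + \frac{941}{714} = \frac{113}{8568}$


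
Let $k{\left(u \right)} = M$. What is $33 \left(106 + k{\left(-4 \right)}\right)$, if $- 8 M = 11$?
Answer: $\frac{27621}{8} \approx 3452.6$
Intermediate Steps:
$M = - \frac{11}{8}$ ($M = \left(- \frac{1}{8}\right) 11 = - \frac{11}{8} \approx -1.375$)
$k{\left(u \right)} = - \frac{11}{8}$
$33 \left(106 + k{\left(-4 \right)}\right) = 33 \left(106 - \frac{11}{8}\right) = 33 \cdot \frac{837}{8} = \frac{27621}{8}$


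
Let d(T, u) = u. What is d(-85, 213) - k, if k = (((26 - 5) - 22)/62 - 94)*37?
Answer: 228879/62 ≈ 3691.6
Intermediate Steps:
k = -215673/62 (k = ((21 - 22)*(1/62) - 94)*37 = (-1*1/62 - 94)*37 = (-1/62 - 94)*37 = -5829/62*37 = -215673/62 ≈ -3478.6)
d(-85, 213) - k = 213 - 1*(-215673/62) = 213 + 215673/62 = 228879/62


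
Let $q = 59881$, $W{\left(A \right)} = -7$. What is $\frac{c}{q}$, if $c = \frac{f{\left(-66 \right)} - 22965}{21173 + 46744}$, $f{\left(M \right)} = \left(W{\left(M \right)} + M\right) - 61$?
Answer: $- \frac{23099}{4066937877} \approx -5.6797 \cdot 10^{-6}$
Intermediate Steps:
$f{\left(M \right)} = -68 + M$ ($f{\left(M \right)} = \left(-7 + M\right) - 61 = -68 + M$)
$c = - \frac{23099}{67917}$ ($c = \frac{\left(-68 - 66\right) - 22965}{21173 + 46744} = \frac{-134 - 22965}{67917} = \left(-23099\right) \frac{1}{67917} = - \frac{23099}{67917} \approx -0.34011$)
$\frac{c}{q} = - \frac{23099}{67917 \cdot 59881} = \left(- \frac{23099}{67917}\right) \frac{1}{59881} = - \frac{23099}{4066937877}$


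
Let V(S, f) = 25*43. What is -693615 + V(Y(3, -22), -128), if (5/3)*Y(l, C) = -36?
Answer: -692540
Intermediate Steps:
Y(l, C) = -108/5 (Y(l, C) = (3/5)*(-36) = -108/5)
V(S, f) = 1075
-693615 + V(Y(3, -22), -128) = -693615 + 1075 = -692540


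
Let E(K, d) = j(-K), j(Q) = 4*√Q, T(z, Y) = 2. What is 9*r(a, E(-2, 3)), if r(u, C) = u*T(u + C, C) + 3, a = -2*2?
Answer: -45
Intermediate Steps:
E(K, d) = 4*√(-K)
a = -4
r(u, C) = 3 + 2*u (r(u, C) = u*2 + 3 = 2*u + 3 = 3 + 2*u)
9*r(a, E(-2, 3)) = 9*(3 + 2*(-4)) = 9*(3 - 8) = 9*(-5) = -45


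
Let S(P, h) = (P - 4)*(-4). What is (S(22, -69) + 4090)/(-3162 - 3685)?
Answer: -98/167 ≈ -0.58683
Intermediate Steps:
S(P, h) = 16 - 4*P (S(P, h) = (-4 + P)*(-4) = 16 - 4*P)
(S(22, -69) + 4090)/(-3162 - 3685) = ((16 - 4*22) + 4090)/(-3162 - 3685) = ((16 - 88) + 4090)/(-6847) = (-72 + 4090)*(-1/6847) = 4018*(-1/6847) = -98/167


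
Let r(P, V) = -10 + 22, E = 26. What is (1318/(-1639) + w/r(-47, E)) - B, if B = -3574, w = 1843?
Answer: 73298293/19668 ≈ 3726.8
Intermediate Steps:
r(P, V) = 12
(1318/(-1639) + w/r(-47, E)) - B = (1318/(-1639) + 1843/12) - 1*(-3574) = (1318*(-1/1639) + 1843*(1/12)) + 3574 = (-1318/1639 + 1843/12) + 3574 = 3004861/19668 + 3574 = 73298293/19668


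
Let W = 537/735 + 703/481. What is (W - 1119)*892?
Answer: -3172873436/3185 ≈ -9.9619e+5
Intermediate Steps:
W = 6982/3185 (W = 537*(1/735) + 703*(1/481) = 179/245 + 19/13 = 6982/3185 ≈ 2.1922)
(W - 1119)*892 = (6982/3185 - 1119)*892 = -3557033/3185*892 = -3172873436/3185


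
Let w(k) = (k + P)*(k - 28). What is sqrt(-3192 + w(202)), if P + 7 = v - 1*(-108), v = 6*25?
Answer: sqrt(75630) ≈ 275.01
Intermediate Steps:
v = 150
P = 251 (P = -7 + (150 - 1*(-108)) = -7 + (150 + 108) = -7 + 258 = 251)
w(k) = (-28 + k)*(251 + k) (w(k) = (k + 251)*(k - 28) = (251 + k)*(-28 + k) = (-28 + k)*(251 + k))
sqrt(-3192 + w(202)) = sqrt(-3192 + (-7028 + 202**2 + 223*202)) = sqrt(-3192 + (-7028 + 40804 + 45046)) = sqrt(-3192 + 78822) = sqrt(75630)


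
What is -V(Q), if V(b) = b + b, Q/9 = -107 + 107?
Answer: 0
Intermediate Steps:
Q = 0 (Q = 9*(-107 + 107) = 9*0 = 0)
V(b) = 2*b
-V(Q) = -2*0 = -1*0 = 0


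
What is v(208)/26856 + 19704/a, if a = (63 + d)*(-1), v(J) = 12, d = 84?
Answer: -14699135/109662 ≈ -134.04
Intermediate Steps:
a = -147 (a = (63 + 84)*(-1) = 147*(-1) = -147)
v(208)/26856 + 19704/a = 12/26856 + 19704/(-147) = 12*(1/26856) + 19704*(-1/147) = 1/2238 - 6568/49 = -14699135/109662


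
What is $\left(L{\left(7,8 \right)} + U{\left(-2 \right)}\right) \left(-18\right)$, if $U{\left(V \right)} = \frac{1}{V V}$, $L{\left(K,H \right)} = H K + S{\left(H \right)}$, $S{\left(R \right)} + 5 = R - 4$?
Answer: $- \frac{1989}{2} \approx -994.5$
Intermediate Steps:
$S{\left(R \right)} = -9 + R$ ($S{\left(R \right)} = -5 + \left(R - 4\right) = -5 + \left(-4 + R\right) = -9 + R$)
$L{\left(K,H \right)} = -9 + H + H K$ ($L{\left(K,H \right)} = H K + \left(-9 + H\right) = -9 + H + H K$)
$U{\left(V \right)} = \frac{1}{V^{2}}$
$\left(L{\left(7,8 \right)} + U{\left(-2 \right)}\right) \left(-18\right) = \left(\left(-9 + 8 + 8 \cdot 7\right) + \frac{1}{4}\right) \left(-18\right) = \left(\left(-9 + 8 + 56\right) + \frac{1}{4}\right) \left(-18\right) = \left(55 + \frac{1}{4}\right) \left(-18\right) = \frac{221}{4} \left(-18\right) = - \frac{1989}{2}$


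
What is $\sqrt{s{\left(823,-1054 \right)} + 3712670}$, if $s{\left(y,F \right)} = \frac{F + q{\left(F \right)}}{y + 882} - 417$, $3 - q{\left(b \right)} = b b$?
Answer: $\frac{\sqrt{10789716373590}}{1705} \approx 1926.6$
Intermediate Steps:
$q{\left(b \right)} = 3 - b^{2}$ ($q{\left(b \right)} = 3 - b b = 3 - b^{2}$)
$s{\left(y,F \right)} = -417 + \frac{3 + F - F^{2}}{882 + y}$ ($s{\left(y,F \right)} = \frac{F - \left(-3 + F^{2}\right)}{y + 882} - 417 = \frac{3 + F - F^{2}}{882 + y} - 417 = -417 + \frac{3 + F - F^{2}}{882 + y}$)
$\sqrt{s{\left(823,-1054 \right)} + 3712670} = \sqrt{\frac{-367791 - 1054 - \left(-1054\right)^{2} - 343191}{882 + 823} + 3712670} = \sqrt{\frac{-367791 - 1054 - 1110916 - 343191}{1705} + 3712670} = \sqrt{\frac{1}{1705} \left(-1822952\right) + 3712670} = \sqrt{- \frac{1822952}{1705} + 3712670} = \sqrt{\frac{6328279398}{1705}} = \frac{\sqrt{10789716373590}}{1705}$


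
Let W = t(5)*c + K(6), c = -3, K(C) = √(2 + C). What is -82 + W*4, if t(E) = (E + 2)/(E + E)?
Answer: -452/5 + 8*√2 ≈ -79.086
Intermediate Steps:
t(E) = (2 + E)/(2*E) (t(E) = (2 + E)/((2*E)) = (2 + E)*(1/(2*E)) = (2 + E)/(2*E))
W = -21/10 + 2*√2 (W = ((½)*(2 + 5)/5)*(-3) + √(2 + 6) = ((½)*(⅕)*7)*(-3) + √8 = (7/10)*(-3) + 2*√2 = -21/10 + 2*√2 ≈ 0.72843)
-82 + W*4 = -82 + (-21/10 + 2*√2)*4 = -82 + (-42/5 + 8*√2) = -452/5 + 8*√2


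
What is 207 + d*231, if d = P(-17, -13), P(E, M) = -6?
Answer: -1179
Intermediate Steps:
d = -6
207 + d*231 = 207 - 6*231 = 207 - 1386 = -1179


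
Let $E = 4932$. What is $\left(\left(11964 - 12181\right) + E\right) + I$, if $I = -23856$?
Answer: $-19141$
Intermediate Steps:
$\left(\left(11964 - 12181\right) + E\right) + I = \left(\left(11964 - 12181\right) + 4932\right) - 23856 = \left(-217 + 4932\right) - 23856 = 4715 - 23856 = -19141$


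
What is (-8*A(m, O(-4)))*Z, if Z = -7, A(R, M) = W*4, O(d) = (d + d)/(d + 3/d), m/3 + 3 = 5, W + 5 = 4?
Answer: -224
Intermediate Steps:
W = -1 (W = -5 + 4 = -1)
m = 6 (m = -9 + 3*5 = -9 + 15 = 6)
O(d) = 2*d/(d + 3/d) (O(d) = (2*d)/(d + 3/d) = 2*d/(d + 3/d))
A(R, M) = -4 (A(R, M) = -1*4 = -4)
(-8*A(m, O(-4)))*Z = -8*(-4)*(-7) = 32*(-7) = -224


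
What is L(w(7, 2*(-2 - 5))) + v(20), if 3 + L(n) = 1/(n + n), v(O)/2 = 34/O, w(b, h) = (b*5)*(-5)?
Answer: 139/350 ≈ 0.39714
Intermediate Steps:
w(b, h) = -25*b (w(b, h) = (5*b)*(-5) = -25*b)
v(O) = 68/O (v(O) = 2*(34/O) = 68/O)
L(n) = -3 + 1/(2*n) (L(n) = -3 + 1/(n + n) = -3 + 1/(2*n))
L(w(7, 2*(-2 - 5))) + v(20) = (-3 + 1/(2*((-25*7)))) + 68/20 = (-3 + (½)/(-175)) + 68*(1/20) = (-3 + (½)*(-1/175)) + 17/5 = (-3 - 1/350) + 17/5 = -1051/350 + 17/5 = 139/350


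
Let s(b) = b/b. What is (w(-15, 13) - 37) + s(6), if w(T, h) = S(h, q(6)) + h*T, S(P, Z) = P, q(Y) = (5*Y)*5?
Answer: -218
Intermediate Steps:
q(Y) = 25*Y
s(b) = 1
w(T, h) = h + T*h (w(T, h) = h + h*T = h + T*h)
(w(-15, 13) - 37) + s(6) = (13*(1 - 15) - 37) + 1 = (13*(-14) - 37) + 1 = (-182 - 37) + 1 = -219 + 1 = -218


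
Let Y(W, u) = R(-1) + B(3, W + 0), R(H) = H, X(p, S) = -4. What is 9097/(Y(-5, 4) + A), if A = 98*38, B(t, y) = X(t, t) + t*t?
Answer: 9097/3728 ≈ 2.4402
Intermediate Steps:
B(t, y) = -4 + t² (B(t, y) = -4 + t*t = -4 + t²)
Y(W, u) = 4 (Y(W, u) = -1 + (-4 + 3²) = -1 + (-4 + 9) = -1 + 5 = 4)
A = 3724
9097/(Y(-5, 4) + A) = 9097/(4 + 3724) = 9097/3728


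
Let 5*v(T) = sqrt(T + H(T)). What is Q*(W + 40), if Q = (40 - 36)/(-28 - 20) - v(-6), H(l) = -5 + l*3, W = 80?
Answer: -10 - 24*I*sqrt(29) ≈ -10.0 - 129.24*I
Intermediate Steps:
H(l) = -5 + 3*l
v(T) = sqrt(-5 + 4*T)/5 (v(T) = sqrt(T + (-5 + 3*T))/5 = sqrt(-5 + 4*T)/5)
Q = -1/12 - I*sqrt(29)/5 (Q = (40 - 36)/(-28 - 20) - sqrt(-5 + 4*(-6))/5 = 4/(-48) - sqrt(-5 - 24)/5 = 4*(-1/48) - sqrt(-29)/5 = -1/12 - I*sqrt(29)/5 ≈ -0.083333 - 1.077*I)
Q*(W + 40) = (-1/12 - I*sqrt(29)/5)*(80 + 40) = (-1/12 - I*sqrt(29)/5)*120 = -10 - 24*I*sqrt(29)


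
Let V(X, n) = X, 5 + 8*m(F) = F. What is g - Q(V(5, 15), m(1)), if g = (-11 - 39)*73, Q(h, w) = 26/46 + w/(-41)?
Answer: -6884989/1886 ≈ -3650.6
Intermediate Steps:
m(F) = -5/8 + F/8
Q(h, w) = 13/23 - w/41 (Q(h, w) = 26*(1/46) + w*(-1/41) = 13/23 - w/41)
g = -3650 (g = -50*73 = -3650)
g - Q(V(5, 15), m(1)) = -3650 - (13/23 - (-5/8 + (⅛)*1)/41) = -3650 - (13/23 - (-5/8 + ⅛)/41) = -3650 - (13/23 - 1/41*(-½)) = -3650 - (13/23 + 1/82) = -3650 - 1*1089/1886 = -3650 - 1089/1886 = -6884989/1886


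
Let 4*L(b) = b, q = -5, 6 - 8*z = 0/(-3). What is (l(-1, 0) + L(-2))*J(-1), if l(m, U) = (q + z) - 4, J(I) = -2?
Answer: 35/2 ≈ 17.500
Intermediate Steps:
z = ¾ (z = ¾ - 0/(-3) = ¾ - 0*(-1)/3 = ¾ - ⅛*0 = ¾ + 0 = ¾ ≈ 0.75000)
L(b) = b/4
l(m, U) = -33/4 (l(m, U) = (-5 + ¾) - 4 = -17/4 - 4 = -33/4)
(l(-1, 0) + L(-2))*J(-1) = (-33/4 + (¼)*(-2))*(-2) = (-33/4 - ½)*(-2) = -35/4*(-2) = 35/2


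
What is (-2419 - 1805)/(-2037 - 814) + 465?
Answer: 1329939/2851 ≈ 466.48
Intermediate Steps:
(-2419 - 1805)/(-2037 - 814) + 465 = -4224/(-2851) + 465 = -4224*(-1/2851) + 465 = 4224/2851 + 465 = 1329939/2851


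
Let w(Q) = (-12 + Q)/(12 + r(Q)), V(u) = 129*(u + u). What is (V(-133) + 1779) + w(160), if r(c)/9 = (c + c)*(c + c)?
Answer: -7496161568/230403 ≈ -32535.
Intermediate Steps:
r(c) = 36*c² (r(c) = 9*((c + c)*(c + c)) = 9*((2*c)*(2*c)) = 9*(4*c²) = 36*c²)
V(u) = 258*u (V(u) = 129*(2*u) = 258*u)
w(Q) = (-12 + Q)/(12 + 36*Q²)
(V(-133) + 1779) + w(160) = (258*(-133) + 1779) + (-12 + 160)/(12*(1 + 3*160²)) = (-34314 + 1779) + (1/12)*148/(1 + 3*25600) = -32535 + (1/12)*148/(1 + 76800) = -32535 + (1/12)*148/76801 = -32535 + (1/12)*(1/76801)*148 = -32535 + 37/230403 = -7496161568/230403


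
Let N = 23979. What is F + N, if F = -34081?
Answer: -10102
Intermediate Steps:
F + N = -34081 + 23979 = -10102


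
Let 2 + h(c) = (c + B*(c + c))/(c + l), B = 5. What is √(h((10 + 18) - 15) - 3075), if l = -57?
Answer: 111*I/2 ≈ 55.5*I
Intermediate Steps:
h(c) = -2 + 11*c/(-57 + c) (h(c) = -2 + (c + 5*(c + c))/(c - 57) = -2 + (c + 5*(2*c))/(-57 + c) = -2 + (c + 10*c)/(-57 + c) = -2 + (11*c)/(-57 + c) = -2 + 11*c/(-57 + c))
√(h((10 + 18) - 15) - 3075) = √(3*(38 + 3*((10 + 18) - 15))/(-57 + ((10 + 18) - 15)) - 3075) = √(3*(38 + 3*(28 - 15))/(-57 + (28 - 15)) - 3075) = √(3*(38 + 3*13)/(-57 + 13) - 3075) = √(3*(38 + 39)/(-44) - 3075) = √(3*(-1/44)*77 - 3075) = √(-21/4 - 3075) = √(-12321/4) = 111*I/2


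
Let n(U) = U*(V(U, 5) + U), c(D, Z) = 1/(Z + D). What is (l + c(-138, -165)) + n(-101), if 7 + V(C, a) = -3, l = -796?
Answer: 3155744/303 ≈ 10415.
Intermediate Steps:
V(C, a) = -10 (V(C, a) = -7 - 3 = -10)
c(D, Z) = 1/(D + Z)
n(U) = U*(-10 + U)
(l + c(-138, -165)) + n(-101) = (-796 + 1/(-138 - 165)) - 101*(-10 - 101) = (-796 + 1/(-303)) - 101*(-111) = (-796 - 1/303) + 11211 = -241189/303 + 11211 = 3155744/303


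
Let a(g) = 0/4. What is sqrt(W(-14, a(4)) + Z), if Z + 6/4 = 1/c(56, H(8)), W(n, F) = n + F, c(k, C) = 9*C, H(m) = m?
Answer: I*sqrt(2230)/12 ≈ 3.9352*I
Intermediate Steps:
a(g) = 0 (a(g) = 0*(1/4) = 0)
W(n, F) = F + n
Z = -107/72 (Z = -3/2 + 1/(9*8) = -3/2 + 1/72 = -107/72 ≈ -1.4861)
sqrt(W(-14, a(4)) + Z) = sqrt((0 - 14) - 107/72) = sqrt(-14 - 107/72) = sqrt(-1115/72) = I*sqrt(2230)/12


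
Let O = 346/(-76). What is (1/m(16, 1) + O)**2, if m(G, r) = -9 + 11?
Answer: 5929/361 ≈ 16.424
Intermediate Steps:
O = -173/38 (O = 346*(-1/76) = -173/38 ≈ -4.5526)
m(G, r) = 2
(1/m(16, 1) + O)**2 = (1/2 - 173/38)**2 = (-77/19)**2 = 5929/361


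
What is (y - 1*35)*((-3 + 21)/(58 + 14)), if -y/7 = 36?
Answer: -287/4 ≈ -71.750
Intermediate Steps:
y = -252 (y = -7*36 = -252)
(y - 1*35)*((-3 + 21)/(58 + 14)) = (-252 - 1*35)*((-3 + 21)/(58 + 14)) = (-252 - 35)*(18/72) = -5166/72 = -287*¼ = -287/4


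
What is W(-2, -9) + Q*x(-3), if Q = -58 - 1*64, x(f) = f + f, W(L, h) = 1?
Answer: 733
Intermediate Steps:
x(f) = 2*f
Q = -122 (Q = -58 - 64 = -122)
W(-2, -9) + Q*x(-3) = 1 - 244*(-3) = 1 - 122*(-6) = 1 + 732 = 733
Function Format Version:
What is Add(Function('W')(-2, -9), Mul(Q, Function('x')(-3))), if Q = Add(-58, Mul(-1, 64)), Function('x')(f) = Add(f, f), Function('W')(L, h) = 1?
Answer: 733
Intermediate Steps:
Function('x')(f) = Mul(2, f)
Q = -122 (Q = Add(-58, -64) = -122)
Add(Function('W')(-2, -9), Mul(Q, Function('x')(-3))) = Add(1, Mul(-122, Mul(2, -3))) = Add(1, Mul(-122, -6)) = Add(1, 732) = 733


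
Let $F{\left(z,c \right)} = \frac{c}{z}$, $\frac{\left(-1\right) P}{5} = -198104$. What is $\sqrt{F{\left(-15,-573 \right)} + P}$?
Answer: $\frac{\sqrt{24763955}}{5} \approx 995.27$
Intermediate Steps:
$P = 990520$ ($P = \left(-5\right) \left(-198104\right) = 990520$)
$\sqrt{F{\left(-15,-573 \right)} + P} = \sqrt{- \frac{573}{-15} + 990520} = \sqrt{\left(-573\right) \left(- \frac{1}{15}\right) + 990520} = \sqrt{\frac{191}{5} + 990520} = \sqrt{\frac{4952791}{5}} = \frac{\sqrt{24763955}}{5}$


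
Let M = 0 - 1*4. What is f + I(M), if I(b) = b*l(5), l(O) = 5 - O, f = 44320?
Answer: 44320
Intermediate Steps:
M = -4 (M = 0 - 4 = -4)
I(b) = 0 (I(b) = b*(5 - 1*5) = b*(5 - 5) = b*0 = 0)
f + I(M) = 44320 + 0 = 44320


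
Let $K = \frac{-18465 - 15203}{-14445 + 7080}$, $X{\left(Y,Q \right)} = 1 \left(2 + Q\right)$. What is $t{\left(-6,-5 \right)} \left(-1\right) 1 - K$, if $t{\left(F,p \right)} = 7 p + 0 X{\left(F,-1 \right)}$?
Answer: $\frac{224107}{7365} \approx 30.429$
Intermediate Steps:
$X{\left(Y,Q \right)} = 2 + Q$
$t{\left(F,p \right)} = 7 p$ ($t{\left(F,p \right)} = 7 p + 0 \left(2 - 1\right) = 7 p + 0 \cdot 1 = 7 p + 0 = 7 p$)
$K = \frac{33668}{7365}$ ($K = - \frac{33668}{-7365} = \left(-33668\right) \left(- \frac{1}{7365}\right) = \frac{33668}{7365} \approx 4.5714$)
$t{\left(-6,-5 \right)} \left(-1\right) 1 - K = 7 \left(-5\right) \left(-1\right) 1 - \frac{33668}{7365} = \left(-35\right) \left(-1\right) 1 - \frac{33668}{7365} = 35 \cdot 1 - \frac{33668}{7365} = 35 - \frac{33668}{7365} = \frac{224107}{7365}$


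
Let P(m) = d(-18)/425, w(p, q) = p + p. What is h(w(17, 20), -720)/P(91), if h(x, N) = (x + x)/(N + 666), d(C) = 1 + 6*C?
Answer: 14450/2889 ≈ 5.0017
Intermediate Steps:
w(p, q) = 2*p
h(x, N) = 2*x/(666 + N) (h(x, N) = (2*x)/(666 + N) = 2*x/(666 + N))
P(m) = -107/425 (P(m) = (1 + 6*(-18))/425 = (1 - 108)*(1/425) = -107*1/425 = -107/425)
h(w(17, 20), -720)/P(91) = (2*(2*17)/(666 - 720))/(-107/425) = (2*34/(-54))*(-425/107) = (2*34*(-1/54))*(-425/107) = -34/27*(-425/107) = 14450/2889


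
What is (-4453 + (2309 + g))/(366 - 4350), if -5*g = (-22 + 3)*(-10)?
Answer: 1091/1992 ≈ 0.54769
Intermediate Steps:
g = -38 (g = -(-22 + 3)*(-10)/5 = -(-19)*(-10)/5 = -⅕*190 = -38)
(-4453 + (2309 + g))/(366 - 4350) = (-4453 + (2309 - 38))/(366 - 4350) = (-4453 + 2271)/(-3984) = -2182*(-1/3984) = 1091/1992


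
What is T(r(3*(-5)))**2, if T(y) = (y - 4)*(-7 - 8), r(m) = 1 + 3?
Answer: 0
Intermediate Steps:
r(m) = 4
T(y) = 60 - 15*y (T(y) = (-4 + y)*(-15) = 60 - 15*y)
T(r(3*(-5)))**2 = (60 - 15*4)**2 = (60 - 60)**2 = 0**2 = 0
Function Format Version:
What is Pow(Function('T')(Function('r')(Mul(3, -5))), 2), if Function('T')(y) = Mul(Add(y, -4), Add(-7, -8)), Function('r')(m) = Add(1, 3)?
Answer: 0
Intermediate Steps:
Function('r')(m) = 4
Function('T')(y) = Add(60, Mul(-15, y)) (Function('T')(y) = Mul(Add(-4, y), -15) = Add(60, Mul(-15, y)))
Pow(Function('T')(Function('r')(Mul(3, -5))), 2) = Pow(Add(60, Mul(-15, 4)), 2) = Pow(Add(60, -60), 2) = Pow(0, 2) = 0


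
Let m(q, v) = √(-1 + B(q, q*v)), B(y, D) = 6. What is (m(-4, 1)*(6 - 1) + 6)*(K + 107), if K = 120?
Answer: 1362 + 1135*√5 ≈ 3899.9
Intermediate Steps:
m(q, v) = √5 (m(q, v) = √(-1 + 6) = √5)
(m(-4, 1)*(6 - 1) + 6)*(K + 107) = (√5*(6 - 1) + 6)*(120 + 107) = (√5*5 + 6)*227 = (5*√5 + 6)*227 = (6 + 5*√5)*227 = 1362 + 1135*√5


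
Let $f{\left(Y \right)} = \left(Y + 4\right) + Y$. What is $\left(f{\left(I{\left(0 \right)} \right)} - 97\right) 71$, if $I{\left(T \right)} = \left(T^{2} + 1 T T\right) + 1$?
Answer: $-6461$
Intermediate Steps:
$I{\left(T \right)} = 1 + 2 T^{2}$ ($I{\left(T \right)} = \left(T^{2} + T T\right) + 1 = \left(T^{2} + T^{2}\right) + 1 = 2 T^{2} + 1 = 1 + 2 T^{2}$)
$f{\left(Y \right)} = 4 + 2 Y$ ($f{\left(Y \right)} = \left(4 + Y\right) + Y = 4 + 2 Y$)
$\left(f{\left(I{\left(0 \right)} \right)} - 97\right) 71 = \left(\left(4 + 2 \left(1 + 2 \cdot 0^{2}\right)\right) - 97\right) 71 = \left(\left(4 + 2 \left(1 + 2 \cdot 0\right)\right) - 97\right) 71 = \left(\left(4 + 2 \left(1 + 0\right)\right) - 97\right) 71 = \left(\left(4 + 2 \cdot 1\right) - 97\right) 71 = \left(\left(4 + 2\right) - 97\right) 71 = \left(6 - 97\right) 71 = \left(-91\right) 71 = -6461$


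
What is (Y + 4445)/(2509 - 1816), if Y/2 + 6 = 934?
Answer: 6301/693 ≈ 9.0923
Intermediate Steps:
Y = 1856 (Y = -12 + 2*934 = -12 + 1868 = 1856)
(Y + 4445)/(2509 - 1816) = (1856 + 4445)/(2509 - 1816) = 6301/693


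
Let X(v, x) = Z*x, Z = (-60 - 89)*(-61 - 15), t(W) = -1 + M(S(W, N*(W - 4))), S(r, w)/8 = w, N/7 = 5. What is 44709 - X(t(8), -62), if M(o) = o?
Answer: 746797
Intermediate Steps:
N = 35 (N = 7*5 = 35)
S(r, w) = 8*w
t(W) = -1121 + 280*W (t(W) = -1 + 8*(35*(W - 4)) = -1 + 8*(35*(-4 + W)) = -1 + 8*(-140 + 35*W) = -1 + (-1120 + 280*W) = -1121 + 280*W)
Z = 11324 (Z = -149*(-76) = 11324)
X(v, x) = 11324*x
44709 - X(t(8), -62) = 44709 - 11324*(-62) = 44709 - 1*(-702088) = 44709 + 702088 = 746797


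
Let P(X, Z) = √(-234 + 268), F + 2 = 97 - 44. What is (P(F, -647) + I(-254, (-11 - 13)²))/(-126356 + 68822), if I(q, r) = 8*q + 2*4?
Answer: 1012/28767 - √34/57534 ≈ 0.035078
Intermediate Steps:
F = 51 (F = -2 + (97 - 44) = -2 + 53 = 51)
I(q, r) = 8 + 8*q (I(q, r) = 8*q + 8 = 8 + 8*q)
P(X, Z) = √34
(P(F, -647) + I(-254, (-11 - 13)²))/(-126356 + 68822) = (√34 + (8 + 8*(-254)))/(-126356 + 68822) = (√34 + (8 - 2032))/(-57534) = (√34 - 2024)*(-1/57534) = (-2024 + √34)*(-1/57534) = 1012/28767 - √34/57534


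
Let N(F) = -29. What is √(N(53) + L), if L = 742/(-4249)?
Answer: I*√10749363/607 ≈ 5.4014*I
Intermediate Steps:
L = -106/607 (L = 742*(-1/4249) = -106/607 ≈ -0.17463)
√(N(53) + L) = √(-29 - 106/607) = √(-17709/607) = I*√10749363/607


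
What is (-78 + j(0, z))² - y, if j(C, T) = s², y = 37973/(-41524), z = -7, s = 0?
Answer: 252669989/41524 ≈ 6084.9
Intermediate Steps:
y = -37973/41524 (y = 37973*(-1/41524) = -37973/41524 ≈ -0.91448)
j(C, T) = 0 (j(C, T) = 0² = 0)
(-78 + j(0, z))² - y = (-78 + 0)² - 1*(-37973/41524) = (-78)² + 37973/41524 = 6084 + 37973/41524 = 252669989/41524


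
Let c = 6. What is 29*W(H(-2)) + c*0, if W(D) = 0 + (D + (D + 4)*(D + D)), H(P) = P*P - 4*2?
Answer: -116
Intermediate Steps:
H(P) = -8 + P² (H(P) = P² - 8 = -8 + P²)
W(D) = D + 2*D*(4 + D) (W(D) = 0 + (D + (4 + D)*(2*D)) = 0 + (D + 2*D*(4 + D)) = D + 2*D*(4 + D))
29*W(H(-2)) + c*0 = 29*((-8 + (-2)²)*(9 + 2*(-8 + (-2)²))) + 6*0 = 29*((-8 + 4)*(9 + 2*(-8 + 4))) + 0 = 29*(-4*(9 + 2*(-4))) + 0 = 29*(-4*(9 - 8)) + 0 = 29*(-4*1) + 0 = 29*(-4) + 0 = -116 + 0 = -116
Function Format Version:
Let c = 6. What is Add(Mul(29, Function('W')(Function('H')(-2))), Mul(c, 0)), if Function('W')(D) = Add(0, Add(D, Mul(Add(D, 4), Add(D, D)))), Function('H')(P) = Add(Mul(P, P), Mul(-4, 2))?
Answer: -116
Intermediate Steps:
Function('H')(P) = Add(-8, Pow(P, 2)) (Function('H')(P) = Add(Pow(P, 2), -8) = Add(-8, Pow(P, 2)))
Function('W')(D) = Add(D, Mul(2, D, Add(4, D))) (Function('W')(D) = Add(0, Add(D, Mul(Add(4, D), Mul(2, D)))) = Add(0, Add(D, Mul(2, D, Add(4, D)))) = Add(D, Mul(2, D, Add(4, D))))
Add(Mul(29, Function('W')(Function('H')(-2))), Mul(c, 0)) = Add(Mul(29, Mul(Add(-8, Pow(-2, 2)), Add(9, Mul(2, Add(-8, Pow(-2, 2)))))), Mul(6, 0)) = Add(Mul(29, Mul(Add(-8, 4), Add(9, Mul(2, Add(-8, 4))))), 0) = Add(Mul(29, Mul(-4, Add(9, Mul(2, -4)))), 0) = Add(Mul(29, Mul(-4, Add(9, -8))), 0) = Add(Mul(29, Mul(-4, 1)), 0) = Add(Mul(29, -4), 0) = Add(-116, 0) = -116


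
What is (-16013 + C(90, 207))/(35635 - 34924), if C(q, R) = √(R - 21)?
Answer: -16013/711 + √186/711 ≈ -22.503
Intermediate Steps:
C(q, R) = √(-21 + R)
(-16013 + C(90, 207))/(35635 - 34924) = (-16013 + √(-21 + 207))/(35635 - 34924) = (-16013 + √186)/711 = (-16013 + √186)*(1/711) = -16013/711 + √186/711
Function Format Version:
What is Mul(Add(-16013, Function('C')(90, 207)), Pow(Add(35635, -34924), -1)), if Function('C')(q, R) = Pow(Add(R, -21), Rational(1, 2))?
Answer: Add(Rational(-16013, 711), Mul(Rational(1, 711), Pow(186, Rational(1, 2)))) ≈ -22.503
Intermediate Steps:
Function('C')(q, R) = Pow(Add(-21, R), Rational(1, 2))
Mul(Add(-16013, Function('C')(90, 207)), Pow(Add(35635, -34924), -1)) = Mul(Add(-16013, Pow(Add(-21, 207), Rational(1, 2))), Pow(Add(35635, -34924), -1)) = Mul(Add(-16013, Pow(186, Rational(1, 2))), Pow(711, -1)) = Mul(Add(-16013, Pow(186, Rational(1, 2))), Rational(1, 711)) = Add(Rational(-16013, 711), Mul(Rational(1, 711), Pow(186, Rational(1, 2))))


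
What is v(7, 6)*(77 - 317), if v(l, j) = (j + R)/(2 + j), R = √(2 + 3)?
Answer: -180 - 30*√5 ≈ -247.08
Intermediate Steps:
R = √5 ≈ 2.2361
v(l, j) = (j + √5)/(2 + j)
v(7, 6)*(77 - 317) = ((6 + √5)/(2 + 6))*(77 - 317) = ((6 + √5)/8)*(-240) = (¾ + √5/8)*(-240) = -180 - 30*√5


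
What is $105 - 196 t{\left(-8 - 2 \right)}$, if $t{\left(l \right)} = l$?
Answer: $2065$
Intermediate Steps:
$105 - 196 t{\left(-8 - 2 \right)} = 105 - 196 \left(-8 - 2\right) = 105 - -1960 = 105 + 1960 = 2065$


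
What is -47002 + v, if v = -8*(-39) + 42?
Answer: -46648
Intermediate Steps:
v = 354 (v = 312 + 42 = 354)
-47002 + v = -47002 + 354 = -46648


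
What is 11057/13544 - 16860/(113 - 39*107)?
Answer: 13662163/2749432 ≈ 4.9691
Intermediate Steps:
11057/13544 - 16860/(113 - 39*107) = 11057*(1/13544) - 16860/(113 - 4173) = 11057/13544 - 16860/(-4060) = 11057/13544 - 16860*(-1/4060) = 11057/13544 + 843/203 = 13662163/2749432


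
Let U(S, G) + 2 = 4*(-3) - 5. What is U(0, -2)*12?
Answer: -228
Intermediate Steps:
U(S, G) = -19 (U(S, G) = -2 + (4*(-3) - 5) = -2 + (-12 - 5) = -2 - 17 = -19)
U(0, -2)*12 = -19*12 = -228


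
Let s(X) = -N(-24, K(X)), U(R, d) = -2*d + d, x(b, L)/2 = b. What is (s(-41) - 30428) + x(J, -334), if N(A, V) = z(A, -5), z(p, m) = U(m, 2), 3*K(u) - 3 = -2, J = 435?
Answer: -29556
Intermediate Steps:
K(u) = 1/3 (K(u) = 1 + (1/3)*(-2) = 1 - 2/3 = 1/3)
x(b, L) = 2*b
U(R, d) = -d
z(p, m) = -2 (z(p, m) = -1*2 = -2)
N(A, V) = -2
s(X) = 2 (s(X) = -1*(-2) = 2)
(s(-41) - 30428) + x(J, -334) = (2 - 30428) + 2*435 = -30426 + 870 = -29556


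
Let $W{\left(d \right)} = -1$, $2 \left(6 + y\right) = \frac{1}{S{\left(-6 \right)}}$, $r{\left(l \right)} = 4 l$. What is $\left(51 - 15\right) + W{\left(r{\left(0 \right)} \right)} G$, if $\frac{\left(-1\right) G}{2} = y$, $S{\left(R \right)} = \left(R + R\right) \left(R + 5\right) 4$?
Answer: $\frac{1153}{48} \approx 24.021$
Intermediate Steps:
$S{\left(R \right)} = 8 R \left(5 + R\right)$ ($S{\left(R \right)} = 2 R \left(5 + R\right) 4 = 8 R \left(5 + R\right)$)
$y = - \frac{575}{96}$ ($y = -6 + \frac{1}{2 \cdot 8 \left(-6\right) \left(5 - 6\right)} = -6 + \frac{1}{2 \cdot 8 \left(-6\right) \left(-1\right)} = -6 + \frac{1}{2 \cdot 48} = -6 + \frac{1}{2} \cdot \frac{1}{48} = -6 + \frac{1}{96} = - \frac{575}{96} \approx -5.9896$)
$G = \frac{575}{48}$ ($G = \left(-2\right) \left(- \frac{575}{96}\right) = \frac{575}{48} \approx 11.979$)
$\left(51 - 15\right) + W{\left(r{\left(0 \right)} \right)} G = \left(51 - 15\right) - \frac{575}{48} = 36 - \frac{575}{48} = \frac{1153}{48}$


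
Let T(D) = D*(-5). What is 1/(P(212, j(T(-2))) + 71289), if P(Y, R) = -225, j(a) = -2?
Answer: 1/71064 ≈ 1.4072e-5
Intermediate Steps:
T(D) = -5*D
1/(P(212, j(T(-2))) + 71289) = 1/(-225 + 71289) = 1/71064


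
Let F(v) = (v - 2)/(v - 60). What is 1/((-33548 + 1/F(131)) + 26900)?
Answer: -129/857521 ≈ -0.00015043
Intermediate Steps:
F(v) = (-2 + v)/(-60 + v)
1/((-33548 + 1/F(131)) + 26900) = 1/((-33548 + 1/((-2 + 131)/(-60 + 131))) + 26900) = 1/((-33548 + 1/(129/71)) + 26900) = 1/((-33548 + 71/129) + 26900) = 1/(-4327621/129 + 26900) = 1/(-857521/129) = -129/857521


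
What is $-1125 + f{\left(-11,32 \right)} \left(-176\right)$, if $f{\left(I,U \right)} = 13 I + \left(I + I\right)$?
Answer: $27915$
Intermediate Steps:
$f{\left(I,U \right)} = 15 I$ ($f{\left(I,U \right)} = 13 I + 2 I = 15 I$)
$-1125 + f{\left(-11,32 \right)} \left(-176\right) = -1125 + 15 \left(-11\right) \left(-176\right) = -1125 - -29040 = -1125 + 29040 = 27915$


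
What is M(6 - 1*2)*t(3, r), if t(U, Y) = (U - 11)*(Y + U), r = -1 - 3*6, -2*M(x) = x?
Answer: -256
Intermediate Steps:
M(x) = -x/2
r = -19 (r = -1 - 18 = -19)
t(U, Y) = (-11 + U)*(U + Y)
M(6 - 1*2)*t(3, r) = (-(6 - 1*2)/2)*(3² - 11*3 - 11*(-19) + 3*(-19)) = (-(6 - 2)/2)*(9 - 33 + 209 - 57) = -½*4*128 = -2*128 = -256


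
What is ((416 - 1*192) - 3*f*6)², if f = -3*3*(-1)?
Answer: 3844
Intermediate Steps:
f = 9 (f = -9*(-1) = 9)
((416 - 1*192) - 3*f*6)² = ((416 - 1*192) - 3*9*6)² = ((416 - 192) - 27*6)² = (224 - 162)² = 62² = 3844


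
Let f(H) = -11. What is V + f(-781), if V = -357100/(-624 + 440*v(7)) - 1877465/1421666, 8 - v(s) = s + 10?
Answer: 26711533916/407307309 ≈ 65.581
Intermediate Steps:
v(s) = -2 - s (v(s) = 8 - (s + 10) = 8 - (10 + s) = 8 + (-10 - s) = -2 - s)
V = 31191914315/407307309 (V = -357100/(-624 + 440*(-2 - 1*7)) - 1877465/1421666 = -357100/(-624 + 440*(-2 - 7)) - 1877465*1/1421666 = -357100/(-624 + 440*(-9)) - 1877465/1421666 = -357100/(-624 - 3960) - 1877465/1421666 = -357100/(-4584) - 1877465/1421666 = -357100*(-1/4584) - 1877465/1421666 = 89275/1146 - 1877465/1421666 = 31191914315/407307309 ≈ 76.581)
V + f(-781) = 31191914315/407307309 - 11 = 26711533916/407307309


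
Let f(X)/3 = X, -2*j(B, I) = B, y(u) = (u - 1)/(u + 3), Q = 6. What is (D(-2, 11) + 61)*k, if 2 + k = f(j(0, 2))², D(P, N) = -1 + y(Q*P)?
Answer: -1106/9 ≈ -122.89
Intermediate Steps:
y(u) = (-1 + u)/(3 + u)
j(B, I) = -B/2
f(X) = 3*X
D(P, N) = -1 + (-1 + 6*P)/(3 + 6*P)
k = -2 (k = -2 + (3*(-½*0))² = -2 + (3*0)² = -2 + 0² = -2 + 0 = -2)
(D(-2, 11) + 61)*k = (-4/(3 + 6*(-2)) + 61)*(-2) = (-4/(3 - 12) + 61)*(-2) = (-4/(-9) + 61)*(-2) = (-4*(-⅑) + 61)*(-2) = (4/9 + 61)*(-2) = (553/9)*(-2) = -1106/9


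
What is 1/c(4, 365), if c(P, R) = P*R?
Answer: 1/1460 ≈ 0.00068493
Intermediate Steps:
1/c(4, 365) = 1/(4*365) = 1/1460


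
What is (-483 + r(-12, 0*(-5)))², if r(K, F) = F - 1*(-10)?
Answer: 223729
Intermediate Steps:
r(K, F) = 10 + F (r(K, F) = F + 10 = 10 + F)
(-483 + r(-12, 0*(-5)))² = (-483 + (10 + 0*(-5)))² = (-483 + (10 + 0))² = (-483 + 10)² = (-473)² = 223729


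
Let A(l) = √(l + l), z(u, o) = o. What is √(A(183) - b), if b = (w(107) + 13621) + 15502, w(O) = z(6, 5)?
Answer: √(-29128 + √366) ≈ 170.61*I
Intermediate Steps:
w(O) = 5
b = 29128 (b = (5 + 13621) + 15502 = 13626 + 15502 = 29128)
A(l) = √2*√l (A(l) = √(2*l) = √2*√l)
√(A(183) - b) = √(√2*√183 - 1*29128) = √(√366 - 29128) = √(-29128 + √366)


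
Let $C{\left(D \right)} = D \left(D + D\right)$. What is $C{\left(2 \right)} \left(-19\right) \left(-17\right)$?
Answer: $2584$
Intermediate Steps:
$C{\left(D \right)} = 2 D^{2}$ ($C{\left(D \right)} = D 2 D = 2 D^{2}$)
$C{\left(2 \right)} \left(-19\right) \left(-17\right) = 2 \cdot 2^{2} \left(-19\right) \left(-17\right) = 2 \cdot 4 \left(-19\right) \left(-17\right) = 8 \left(-19\right) \left(-17\right) = \left(-152\right) \left(-17\right) = 2584$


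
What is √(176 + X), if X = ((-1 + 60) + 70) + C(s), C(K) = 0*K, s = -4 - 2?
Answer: √305 ≈ 17.464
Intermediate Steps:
s = -6
C(K) = 0
X = 129 (X = ((-1 + 60) + 70) + 0 = (59 + 70) + 0 = 129 + 0 = 129)
√(176 + X) = √(176 + 129) = √305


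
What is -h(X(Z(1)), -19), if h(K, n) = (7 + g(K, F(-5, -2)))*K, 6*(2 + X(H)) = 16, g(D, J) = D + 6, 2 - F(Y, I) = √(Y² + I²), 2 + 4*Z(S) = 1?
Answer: -82/9 ≈ -9.1111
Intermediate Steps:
Z(S) = -¼ (Z(S) = -½ + (¼)*1 = -½ + ¼ = -¼)
F(Y, I) = 2 - √(I² + Y²) (F(Y, I) = 2 - √(Y² + I²) = 2 - √(I² + Y²))
g(D, J) = 6 + D
X(H) = ⅔ (X(H) = -2 + (⅙)*16 = -2 + 8/3 = ⅔)
h(K, n) = K*(13 + K) (h(K, n) = (7 + (6 + K))*K = (13 + K)*K = K*(13 + K))
-h(X(Z(1)), -19) = -2*(13 + ⅔)/3 = -2*41/(3*3) = -1*82/9 = -82/9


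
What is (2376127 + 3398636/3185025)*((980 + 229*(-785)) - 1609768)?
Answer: -13535817925793204483/3185025 ≈ -4.2498e+12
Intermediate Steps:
(2376127 + 3398636/3185025)*((980 + 229*(-785)) - 1609768) = (2376127 + 3398636*(1/3185025))*((980 - 179765) - 1609768) = (2376127 + 3398636/3185025)*(-178785 - 1609768) = (7568027296811/3185025)*(-1788553) = -13535817925793204483/3185025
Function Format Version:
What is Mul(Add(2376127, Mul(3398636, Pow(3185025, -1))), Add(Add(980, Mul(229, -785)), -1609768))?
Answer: Rational(-13535817925793204483, 3185025) ≈ -4.2498e+12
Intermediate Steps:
Mul(Add(2376127, Mul(3398636, Pow(3185025, -1))), Add(Add(980, Mul(229, -785)), -1609768)) = Mul(Add(2376127, Mul(3398636, Rational(1, 3185025))), Add(Add(980, -179765), -1609768)) = Mul(Add(2376127, Rational(3398636, 3185025)), Add(-178785, -1609768)) = Mul(Rational(7568027296811, 3185025), -1788553) = Rational(-13535817925793204483, 3185025)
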